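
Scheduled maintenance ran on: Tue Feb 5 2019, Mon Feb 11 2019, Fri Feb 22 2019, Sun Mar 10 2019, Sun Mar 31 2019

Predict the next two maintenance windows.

Fri Apr 26 2019, Mon May 27 2019

Gaps: 6, 11, 16, 21 days — each gap is 5 larger than the previous one.
Next gap: 26 days. Sun Mar 31 2019 + 26 days = Fri Apr 26 2019.
Next gap: 31 days. Fri Apr 26 2019 + 31 days = Mon May 27 2019.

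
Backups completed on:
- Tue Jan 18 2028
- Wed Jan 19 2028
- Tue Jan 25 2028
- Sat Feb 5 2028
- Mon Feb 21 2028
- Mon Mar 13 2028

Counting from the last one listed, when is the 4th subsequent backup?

Gaps: 1, 6, 11, 16, 21 days — each gap is 5 larger than the previous one.
Next gap: 26 days. Mon Mar 13 2028 + 26 days = Sat Apr 8 2028.
Next gap: 31 days. Sat Apr 8 2028 + 31 days = Tue May 9 2028.
Next gap: 36 days. Tue May 9 2028 + 36 days = Wed Jun 14 2028.
Next gap: 41 days. Wed Jun 14 2028 + 41 days = Tue Jul 25 2028.

Tue Jul 25 2028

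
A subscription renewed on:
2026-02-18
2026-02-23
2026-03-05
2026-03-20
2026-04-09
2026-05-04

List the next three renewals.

The spacing grows by 5 each time: 5, 10, 15, 20, 25 days.
Next gap: 30 days. 2026-05-04 + 30 days = 2026-06-03.
Next gap: 35 days. 2026-06-03 + 35 days = 2026-07-08.
Next gap: 40 days. 2026-07-08 + 40 days = 2026-08-17.

2026-06-03, 2026-07-08, 2026-08-17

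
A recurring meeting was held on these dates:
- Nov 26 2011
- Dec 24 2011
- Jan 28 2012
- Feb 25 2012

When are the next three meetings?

All dates are Saturdays, 28, 35, 28 days apart.
Specifically, the 4th Saturday of each month.
4th Saturday of March 2012: Mar 24 2012.
April 2012 — 4th Saturday is Apr 28 2012.
May 2012 — 4th Saturday is May 26 2012.

Mar 24 2012, Apr 28 2012, May 26 2012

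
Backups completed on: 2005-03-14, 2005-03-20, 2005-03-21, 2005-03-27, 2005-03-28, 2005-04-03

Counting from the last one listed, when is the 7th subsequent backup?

2005-04-25

Every event lands on a Monday or Sunday (gaps cycle 6, 1, 6, 1, 6).
So the schedule is: every Monday and Sunday.
Next Monday: 2005-04-04.
The following Sunday is 2005-04-10.
Next Monday: 2005-04-11.
The following Sunday is 2005-04-17.
Next Monday: 2005-04-18.
The following Sunday is 2005-04-24.
Next Monday: 2005-04-25.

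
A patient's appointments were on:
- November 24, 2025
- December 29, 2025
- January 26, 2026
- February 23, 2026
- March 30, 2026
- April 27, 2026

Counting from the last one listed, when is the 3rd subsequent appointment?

July 27, 2026

These are Mondays with 35, 28, 28, 35, 28-day gaps.
Each is the final Monday of its month — December 29, 2025 is past the 28th, so '4th Monday' doesn't fit.
Last Monday of May 2026: May 25, 2026.
June 2026 ends with Monday June 29, 2026.
Last Monday of July 2026: July 27, 2026.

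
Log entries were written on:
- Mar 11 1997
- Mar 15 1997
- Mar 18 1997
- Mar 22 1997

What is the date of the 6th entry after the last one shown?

Gaps: 4, 3, 4 days — not constant, but cyclic with period 2.
The events fall on every Tuesday and Saturday.
The following Tuesday is Mar 25 1997.
Next Saturday: Mar 29 1997.
The following Tuesday is Apr 1 1997.
Next Saturday: Apr 5 1997.
The following Tuesday is Apr 8 1997.
Next Saturday: Apr 12 1997.

Apr 12 1997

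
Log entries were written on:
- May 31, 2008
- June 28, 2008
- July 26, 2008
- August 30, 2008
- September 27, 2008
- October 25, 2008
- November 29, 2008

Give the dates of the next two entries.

These are Saturdays with 28, 28, 35, 28, 28, 35-day gaps.
Each is the final Saturday of its month — May 31, 2008 is past the 28th, so '4th Saturday' doesn't fit.
December 2008 ends with Saturday December 27, 2008.
Last Saturday of January 2009: January 31, 2009.

December 27, 2008; January 31, 2009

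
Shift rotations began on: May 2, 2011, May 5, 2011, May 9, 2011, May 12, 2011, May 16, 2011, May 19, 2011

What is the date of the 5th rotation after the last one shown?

Every event lands on a Monday or Thursday (gaps cycle 3, 4, 3, 4, 3).
So the schedule is: every Monday and Thursday.
Next Monday: May 23, 2011.
Next Thursday: May 26, 2011.
Next Monday: May 30, 2011.
Next Thursday: June 2, 2011.
The following Monday is June 6, 2011.

June 6, 2011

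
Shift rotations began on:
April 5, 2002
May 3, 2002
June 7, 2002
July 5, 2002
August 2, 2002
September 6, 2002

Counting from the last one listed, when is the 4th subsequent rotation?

Gaps: 28, 35, 28, 28, 35 days — a mix of 28 and 35. Every date is a Friday.
Each is the 1st Friday of its month.
1st Friday of October 2002: October 4, 2002.
1st Friday of November 2002: November 1, 2002.
December 2002 — 1st Friday is December 6, 2002.
1st Friday of January 2003: January 3, 2003.

January 3, 2003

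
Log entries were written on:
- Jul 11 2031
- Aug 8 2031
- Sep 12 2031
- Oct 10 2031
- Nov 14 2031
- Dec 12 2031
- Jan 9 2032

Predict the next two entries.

All dates are Fridays, 28, 35, 28, 35, 28, 28 days apart.
Specifically, the 2nd Friday of each month.
2nd Friday of February 2032: Feb 13 2032.
March 2032 — 2nd Friday is Mar 12 2032.

Feb 13 2032, Mar 12 2032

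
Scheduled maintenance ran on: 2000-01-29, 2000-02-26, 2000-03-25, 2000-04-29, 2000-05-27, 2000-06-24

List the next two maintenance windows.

2000-07-29, 2000-08-26

Every date is a Saturday; gaps 28, 28, 35, 28, 28 days.
Each is the last Saturday of its month (at least one falls on the 29th or later, ruling out '4th Saturday').
July 2000 ends with Saturday 2000-07-29.
August 2000 ends with Saturday 2000-08-26.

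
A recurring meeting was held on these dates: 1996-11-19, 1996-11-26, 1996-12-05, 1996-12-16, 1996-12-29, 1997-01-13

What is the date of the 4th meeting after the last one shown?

1997-04-03

Intervals are 7, 9, 11, 13, 15 days — an arithmetic progression with common difference 2.
Next gap: 17 days. 1997-01-13 + 17 days = 1997-01-30.
Next gap: 19 days. 1997-01-30 + 19 days = 1997-02-18.
Next gap: 21 days. 1997-02-18 + 21 days = 1997-03-11.
Next gap: 23 days. 1997-03-11 + 23 days = 1997-04-03.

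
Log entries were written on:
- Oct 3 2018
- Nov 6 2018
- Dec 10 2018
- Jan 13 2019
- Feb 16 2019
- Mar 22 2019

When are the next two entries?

Every event comes 34 days after the last (34, 34, 34, 34, 34).
Mar 22 2019 + 34 days = Apr 25 2019.
Apr 25 2019 + 34 days = May 29 2019.

Apr 25 2019, May 29 2019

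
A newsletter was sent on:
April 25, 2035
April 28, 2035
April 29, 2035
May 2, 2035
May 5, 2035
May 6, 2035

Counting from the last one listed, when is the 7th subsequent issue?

May 23, 2035

Every event lands on a Wednesday or Saturday or Sunday (gaps cycle 3, 1, 3, 3, 1).
So the schedule is: every Wednesday, Saturday and Sunday.
The following Wednesday is May 9, 2035.
Next Saturday: May 12, 2035.
The following Sunday is May 13, 2035.
The following Wednesday is May 16, 2035.
Next Saturday: May 19, 2035.
The following Sunday is May 20, 2035.
Next Wednesday: May 23, 2035.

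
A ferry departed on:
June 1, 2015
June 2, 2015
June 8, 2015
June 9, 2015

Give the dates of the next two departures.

Gaps: 1, 6, 1 days — not constant, but cyclic with period 2.
The events fall on every Monday and Tuesday.
The following Monday is June 15, 2015.
The following Tuesday is June 16, 2015.

June 15, 2015; June 16, 2015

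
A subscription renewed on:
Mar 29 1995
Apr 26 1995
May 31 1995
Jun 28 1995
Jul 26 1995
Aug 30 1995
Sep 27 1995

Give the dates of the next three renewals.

Oct 25 1995, Nov 29 1995, Dec 27 1995

Every date is a Wednesday; gaps 28, 35, 28, 28, 35, 28 days.
Each is the last Wednesday of its month (at least one falls on the 29th or later, ruling out '4th Wednesday').
Last Wednesday of October 1995: Oct 25 1995.
November 1995 ends with Wednesday Nov 29 1995.
December 1995 ends with Wednesday Dec 27 1995.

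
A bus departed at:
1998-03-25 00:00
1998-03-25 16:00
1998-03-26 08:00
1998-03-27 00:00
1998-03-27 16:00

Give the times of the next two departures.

Gaps: 16, 16, 16, 16 hours — each event is 16 hours after the previous one.
1998-03-27 16:00 + 16 h = 1998-03-28 08:00.
1998-03-28 08:00 + 16 h = 1998-03-29 00:00.

1998-03-28 08:00, 1998-03-29 00:00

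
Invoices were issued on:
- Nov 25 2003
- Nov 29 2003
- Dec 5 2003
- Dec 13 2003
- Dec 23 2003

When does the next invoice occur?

Jan 4 2004

The spacing grows by 2 each time: 4, 6, 8, 10 days.
Next gap: 12 days. Dec 23 2003 + 12 days = Jan 4 2004.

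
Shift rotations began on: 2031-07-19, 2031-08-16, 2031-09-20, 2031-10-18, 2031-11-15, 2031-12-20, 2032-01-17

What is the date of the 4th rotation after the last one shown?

2032-05-15

All dates are Saturdays, 28, 35, 28, 28, 35, 28 days apart.
Specifically, the 3rd Saturday of each month.
3rd Saturday of February 2032: 2032-02-21.
3rd Saturday of March 2032: 2032-03-20.
3rd Saturday of April 2032: 2032-04-17.
3rd Saturday of May 2032: 2032-05-15.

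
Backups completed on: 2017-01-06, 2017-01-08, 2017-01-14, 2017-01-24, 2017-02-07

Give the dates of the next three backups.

The spacing grows by 4 each time: 2, 6, 10, 14 days.
Next gap: 18 days. 2017-02-07 + 18 days = 2017-02-25.
Next gap: 22 days. 2017-02-25 + 22 days = 2017-03-19.
Next gap: 26 days. 2017-03-19 + 26 days = 2017-04-14.

2017-02-25, 2017-03-19, 2017-04-14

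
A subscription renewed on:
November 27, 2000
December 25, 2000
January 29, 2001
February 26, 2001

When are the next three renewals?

All Mondays; the gaps (28, 35, 28) vary with month length.
This is the last Monday of each month.
Last Monday of March 2001: March 26, 2001.
Last Monday of April 2001: April 30, 2001.
Last Monday of May 2001: May 28, 2001.

March 26, 2001; April 30, 2001; May 28, 2001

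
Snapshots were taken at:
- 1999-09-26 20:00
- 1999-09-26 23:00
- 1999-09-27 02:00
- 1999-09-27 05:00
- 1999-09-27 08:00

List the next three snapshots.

Gaps: 3, 3, 3, 3 hours — each event is 3 hours after the previous one.
1999-09-27 08:00 + 3 h = 1999-09-27 11:00.
1999-09-27 11:00 + 3 h = 1999-09-27 14:00.
1999-09-27 14:00 + 3 h = 1999-09-27 17:00.

1999-09-27 11:00, 1999-09-27 14:00, 1999-09-27 17:00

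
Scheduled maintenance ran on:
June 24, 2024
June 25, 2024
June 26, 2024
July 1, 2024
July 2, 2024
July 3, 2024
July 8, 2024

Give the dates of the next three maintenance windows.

July 9, 2024; July 10, 2024; July 15, 2024

The gap pattern 1, 1, 5, 1, 1, 5 repeats every 3 events.
These are the Mondays, Tuesdays and Wednesdays of each week.
The following Tuesday is July 9, 2024.
Next Wednesday: July 10, 2024.
Next Monday: July 15, 2024.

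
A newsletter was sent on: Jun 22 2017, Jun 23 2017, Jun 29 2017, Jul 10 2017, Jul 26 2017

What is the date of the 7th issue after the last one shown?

The spacing grows by 5 each time: 1, 6, 11, 16 days.
Next gap: 21 days. Jul 26 2017 + 21 days = Aug 16 2017.
Next gap: 26 days. Aug 16 2017 + 26 days = Sep 11 2017.
Next gap: 31 days. Sep 11 2017 + 31 days = Oct 12 2017.
Next gap: 36 days. Oct 12 2017 + 36 days = Nov 17 2017.
Next gap: 41 days. Nov 17 2017 + 41 days = Dec 28 2017.
Next gap: 46 days. Dec 28 2017 + 46 days = Feb 12 2018.
Next gap: 51 days. Feb 12 2018 + 51 days = Apr 4 2018.

Apr 4 2018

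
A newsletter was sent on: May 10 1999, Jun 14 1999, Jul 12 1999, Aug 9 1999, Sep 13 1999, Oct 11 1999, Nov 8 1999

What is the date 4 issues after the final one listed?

All dates are Mondays, 35, 28, 28, 35, 28, 28 days apart.
Specifically, the 2nd Monday of each month.
2nd Monday of December 1999: Dec 13 1999.
January 2000 — 2nd Monday is Jan 10 2000.
2nd Monday of February 2000: Feb 14 2000.
2nd Monday of March 2000: Mar 13 2000.

Mar 13 2000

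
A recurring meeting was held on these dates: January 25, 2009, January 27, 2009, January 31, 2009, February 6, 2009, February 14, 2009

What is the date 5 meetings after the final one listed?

The spacing grows by 2 each time: 2, 4, 6, 8 days.
Next gap: 10 days. February 14, 2009 + 10 days = February 24, 2009.
Next gap: 12 days. February 24, 2009 + 12 days = March 8, 2009.
Next gap: 14 days. March 8, 2009 + 14 days = March 22, 2009.
Next gap: 16 days. March 22, 2009 + 16 days = April 7, 2009.
Next gap: 18 days. April 7, 2009 + 18 days = April 25, 2009.

April 25, 2009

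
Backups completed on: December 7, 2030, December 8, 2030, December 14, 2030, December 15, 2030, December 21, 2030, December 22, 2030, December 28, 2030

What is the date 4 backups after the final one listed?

January 11, 2031

Every event lands on a Saturday or Sunday (gaps cycle 1, 6, 1, 6, 1, 6).
So the schedule is: every Saturday and Sunday.
Next Sunday: December 29, 2030.
Next Saturday: January 4, 2031.
The following Sunday is January 5, 2031.
The following Saturday is January 11, 2031.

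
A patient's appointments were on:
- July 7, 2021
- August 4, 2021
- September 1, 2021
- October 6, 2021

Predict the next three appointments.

November 3, 2021; December 1, 2021; January 5, 2022

All dates are Wednesdays, 28, 28, 35 days apart.
Specifically, the 1st Wednesday of each month.
November 2021 — 1st Wednesday is November 3, 2021.
December 2021 — 1st Wednesday is December 1, 2021.
January 2022 — 1st Wednesday is January 5, 2022.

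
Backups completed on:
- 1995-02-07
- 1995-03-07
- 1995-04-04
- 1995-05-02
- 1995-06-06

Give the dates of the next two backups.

Gaps: 28, 28, 28, 35 days — a mix of 28 and 35. Every date is a Tuesday.
Each is the 1st Tuesday of its month.
July 1995 — 1st Tuesday is 1995-07-04.
August 1995 — 1st Tuesday is 1995-08-01.

1995-07-04, 1995-08-01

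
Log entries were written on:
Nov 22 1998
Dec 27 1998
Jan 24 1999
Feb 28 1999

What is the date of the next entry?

These are Sundays at 28- or 35-day spacing (35, 28, 35).
The pattern: 4th Sunday of the month.
March 1999 — 4th Sunday is Mar 28 1999.

Mar 28 1999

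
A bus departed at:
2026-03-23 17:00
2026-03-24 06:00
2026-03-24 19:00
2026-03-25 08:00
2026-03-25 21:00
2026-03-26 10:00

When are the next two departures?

2026-03-26 23:00, 2026-03-27 12:00

The interval is a steady 13 hours (13, 13, 13, 13, 13).
2026-03-26 10:00 + 13 h = 2026-03-26 23:00.
2026-03-26 23:00 + 13 h = 2026-03-27 12:00.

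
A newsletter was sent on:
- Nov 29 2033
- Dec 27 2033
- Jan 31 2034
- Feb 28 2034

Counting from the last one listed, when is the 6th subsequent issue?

Aug 29 2034

Every date is a Tuesday; gaps 28, 35, 28 days.
Each is the last Tuesday of its month (at least one falls on the 29th or later, ruling out '4th Tuesday').
Last Tuesday of March 2034: Mar 28 2034.
Last Tuesday of April 2034: Apr 25 2034.
Last Tuesday of May 2034: May 30 2034.
June 2034 ends with Tuesday Jun 27 2034.
July 2034 ends with Tuesday Jul 25 2034.
Last Tuesday of August 2034: Aug 29 2034.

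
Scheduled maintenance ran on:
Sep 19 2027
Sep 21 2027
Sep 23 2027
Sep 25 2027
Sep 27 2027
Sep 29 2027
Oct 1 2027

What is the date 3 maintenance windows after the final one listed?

Oct 7 2027

Gaps between consecutive events: 2, 2, 2, 2, 2, 2 days — a constant 2-day interval.
Oct 1 2027 + 2 days = Oct 3 2027.
Oct 3 2027 + 2 days = Oct 5 2027.
Oct 5 2027 + 2 days = Oct 7 2027.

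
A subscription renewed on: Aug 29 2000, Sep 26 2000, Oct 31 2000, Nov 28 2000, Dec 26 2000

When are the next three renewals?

Jan 30 2001, Feb 27 2001, Mar 27 2001

Every date is a Tuesday; gaps 28, 35, 28, 28 days.
Each is the last Tuesday of its month (at least one falls on the 29th or later, ruling out '4th Tuesday').
January 2001 ends with Tuesday Jan 30 2001.
February 2001 ends with Tuesday Feb 27 2001.
Last Tuesday of March 2001: Mar 27 2001.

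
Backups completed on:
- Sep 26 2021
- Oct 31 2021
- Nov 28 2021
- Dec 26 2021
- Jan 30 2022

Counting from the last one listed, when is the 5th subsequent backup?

All Sundays; the gaps (35, 28, 28, 35) vary with month length.
This is the last Sunday of each month.
Last Sunday of February 2022: Feb 27 2022.
March 2022 ends with Sunday Mar 27 2022.
April 2022 ends with Sunday Apr 24 2022.
Last Sunday of May 2022: May 29 2022.
June 2022 ends with Sunday Jun 26 2022.

Jun 26 2022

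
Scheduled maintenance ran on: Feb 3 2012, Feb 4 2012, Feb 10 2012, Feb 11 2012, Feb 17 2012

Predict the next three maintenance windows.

Every event lands on a Friday or Saturday (gaps cycle 1, 6, 1, 6).
So the schedule is: every Friday and Saturday.
Next Saturday: Feb 18 2012.
Next Friday: Feb 24 2012.
The following Saturday is Feb 25 2012.

Feb 18 2012, Feb 24 2012, Feb 25 2012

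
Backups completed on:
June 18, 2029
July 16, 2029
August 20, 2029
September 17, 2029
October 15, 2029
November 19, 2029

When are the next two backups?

All dates are Mondays, 28, 35, 28, 28, 35 days apart.
Specifically, the 3rd Monday of each month.
December 2029 — 3rd Monday is December 17, 2029.
January 2030 — 3rd Monday is January 21, 2030.

December 17, 2029; January 21, 2030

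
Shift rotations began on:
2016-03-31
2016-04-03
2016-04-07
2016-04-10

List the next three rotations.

The gap pattern 3, 4, 3 repeats every 2 events.
These are the Thursdays and Sundays of each week.
The following Thursday is 2016-04-14.
The following Sunday is 2016-04-17.
The following Thursday is 2016-04-21.

2016-04-14, 2016-04-17, 2016-04-21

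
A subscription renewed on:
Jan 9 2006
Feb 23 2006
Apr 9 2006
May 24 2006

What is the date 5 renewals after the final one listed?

Jan 4 2007

Gaps between consecutive events: 45, 45, 45 days — a constant 45-day interval.
May 24 2006 + 45 days = Jul 8 2006.
Jul 8 2006 + 45 days = Aug 22 2006.
Aug 22 2006 + 45 days = Oct 6 2006.
Oct 6 2006 + 45 days = Nov 20 2006.
Nov 20 2006 + 45 days = Jan 4 2007.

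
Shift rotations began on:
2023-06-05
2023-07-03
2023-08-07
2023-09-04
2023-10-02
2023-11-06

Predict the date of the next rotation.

Gaps: 28, 35, 28, 28, 35 days — a mix of 28 and 35. Every date is a Monday.
Each is the 1st Monday of its month.
1st Monday of December 2023: 2023-12-04.

2023-12-04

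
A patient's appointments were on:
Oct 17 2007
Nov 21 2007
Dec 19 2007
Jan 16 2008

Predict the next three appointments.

These are Wednesdays at 28- or 35-day spacing (35, 28, 28).
The pattern: 3rd Wednesday of the month.
February 2008 — 3rd Wednesday is Feb 20 2008.
3rd Wednesday of March 2008: Mar 19 2008.
April 2008 — 3rd Wednesday is Apr 16 2008.

Feb 20 2008, Mar 19 2008, Apr 16 2008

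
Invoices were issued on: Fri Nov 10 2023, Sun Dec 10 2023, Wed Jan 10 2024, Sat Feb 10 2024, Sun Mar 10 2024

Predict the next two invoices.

Wed Apr 10 2024, Fri May 10 2024

The day-of-month is always 10 (30, 31, 31, 29 days between events).
So this recurs on the 10th of each month.
April 2024: Wed Apr 10 2024.
Next: May 2024 → Fri May 10 2024.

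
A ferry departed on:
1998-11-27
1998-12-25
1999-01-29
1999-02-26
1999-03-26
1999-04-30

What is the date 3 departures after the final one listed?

1999-07-30

Every date is a Friday; gaps 28, 35, 28, 28, 35 days.
Each is the last Friday of its month (at least one falls on the 29th or later, ruling out '4th Friday').
May 1999 ends with Friday 1999-05-28.
June 1999 ends with Friday 1999-06-25.
July 1999 ends with Friday 1999-07-30.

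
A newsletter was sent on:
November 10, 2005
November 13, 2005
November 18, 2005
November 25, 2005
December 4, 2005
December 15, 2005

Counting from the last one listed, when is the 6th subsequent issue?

April 2, 2006

Intervals are 3, 5, 7, 9, 11 days — an arithmetic progression with common difference 2.
Next gap: 13 days. December 15, 2005 + 13 days = December 28, 2005.
Next gap: 15 days. December 28, 2005 + 15 days = January 12, 2006.
Next gap: 17 days. January 12, 2006 + 17 days = January 29, 2006.
Next gap: 19 days. January 29, 2006 + 19 days = February 17, 2006.
Next gap: 21 days. February 17, 2006 + 21 days = March 10, 2006.
Next gap: 23 days. March 10, 2006 + 23 days = April 2, 2006.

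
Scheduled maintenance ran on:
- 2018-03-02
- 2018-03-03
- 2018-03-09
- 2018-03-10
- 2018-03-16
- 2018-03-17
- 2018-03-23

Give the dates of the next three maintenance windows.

Every event lands on a Friday or Saturday (gaps cycle 1, 6, 1, 6, 1, 6).
So the schedule is: every Friday and Saturday.
The following Saturday is 2018-03-24.
Next Friday: 2018-03-30.
Next Saturday: 2018-03-31.

2018-03-24, 2018-03-30, 2018-03-31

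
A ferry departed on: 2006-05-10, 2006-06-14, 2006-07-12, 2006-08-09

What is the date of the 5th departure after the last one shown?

All dates are Wednesdays, 35, 28, 28 days apart.
Specifically, the 2nd Wednesday of each month.
September 2006 — 2nd Wednesday is 2006-09-13.
2nd Wednesday of October 2006: 2006-10-11.
November 2006 — 2nd Wednesday is 2006-11-08.
December 2006 — 2nd Wednesday is 2006-12-13.
2nd Wednesday of January 2007: 2007-01-10.

2007-01-10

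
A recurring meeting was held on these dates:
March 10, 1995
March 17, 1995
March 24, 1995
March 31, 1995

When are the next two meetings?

April 7, 1995; April 14, 1995

Gaps between consecutive events: 7, 7, 7 days — a constant 7-day interval.
March 31, 1995 + 7 days = April 7, 1995.
April 7, 1995 + 7 days = April 14, 1995.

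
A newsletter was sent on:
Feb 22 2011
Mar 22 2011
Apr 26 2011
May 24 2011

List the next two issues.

Gaps: 28, 35, 28 days — a mix of 28 and 35. Every date is a Tuesday.
Each is the 4th Tuesday of its month.
4th Tuesday of June 2011: Jun 28 2011.
July 2011 — 4th Tuesday is Jul 26 2011.

Jun 28 2011, Jul 26 2011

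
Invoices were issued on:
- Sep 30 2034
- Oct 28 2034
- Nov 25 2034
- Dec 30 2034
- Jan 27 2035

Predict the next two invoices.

Every date is a Saturday; gaps 28, 28, 35, 28 days.
Each is the last Saturday of its month (at least one falls on the 29th or later, ruling out '4th Saturday').
February 2035 ends with Saturday Feb 24 2035.
March 2035 ends with Saturday Mar 31 2035.

Feb 24 2035, Mar 31 2035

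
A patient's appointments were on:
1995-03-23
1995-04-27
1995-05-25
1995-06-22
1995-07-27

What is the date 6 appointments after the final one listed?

All dates are Thursdays, 35, 28, 28, 35 days apart.
Specifically, the 4th Thursday of each month.
4th Thursday of August 1995: 1995-08-24.
4th Thursday of September 1995: 1995-09-28.
October 1995 — 4th Thursday is 1995-10-26.
4th Thursday of November 1995: 1995-11-23.
December 1995 — 4th Thursday is 1995-12-28.
4th Thursday of January 1996: 1996-01-25.

1996-01-25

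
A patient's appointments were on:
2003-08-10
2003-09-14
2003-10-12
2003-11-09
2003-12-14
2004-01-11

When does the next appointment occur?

These are Sundays at 28- or 35-day spacing (35, 28, 28, 35, 28).
The pattern: 2nd Sunday of the month.
February 2004 — 2nd Sunday is 2004-02-08.

2004-02-08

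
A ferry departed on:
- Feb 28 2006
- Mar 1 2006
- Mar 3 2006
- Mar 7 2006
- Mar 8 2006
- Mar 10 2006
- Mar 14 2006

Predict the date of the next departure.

Every event lands on a Tuesday or Wednesday or Friday (gaps cycle 1, 2, 4, 1, 2, 4).
So the schedule is: every Tuesday, Wednesday and Friday.
The following Wednesday is Mar 15 2006.

Mar 15 2006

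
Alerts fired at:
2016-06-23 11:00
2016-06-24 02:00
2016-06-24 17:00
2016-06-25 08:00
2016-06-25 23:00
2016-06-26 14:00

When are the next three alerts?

2016-06-27 05:00, 2016-06-27 20:00, 2016-06-28 11:00

The interval is a steady 15 hours (15, 15, 15, 15, 15).
2016-06-26 14:00 + 15 h = 2016-06-27 05:00.
2016-06-27 05:00 + 15 h = 2016-06-27 20:00.
2016-06-27 20:00 + 15 h = 2016-06-28 11:00.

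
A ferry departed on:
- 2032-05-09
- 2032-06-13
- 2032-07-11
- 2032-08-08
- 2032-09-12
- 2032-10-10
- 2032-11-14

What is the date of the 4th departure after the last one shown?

These are Sundays at 28- or 35-day spacing (35, 28, 28, 35, 28, 35).
The pattern: 2nd Sunday of the month.
2nd Sunday of December 2032: 2032-12-12.
2nd Sunday of January 2033: 2033-01-09.
2nd Sunday of February 2033: 2033-02-13.
2nd Sunday of March 2033: 2033-03-13.

2033-03-13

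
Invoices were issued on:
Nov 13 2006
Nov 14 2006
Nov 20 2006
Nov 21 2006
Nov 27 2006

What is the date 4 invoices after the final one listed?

Every event lands on a Monday or Tuesday (gaps cycle 1, 6, 1, 6).
So the schedule is: every Monday and Tuesday.
The following Tuesday is Nov 28 2006.
Next Monday: Dec 4 2006.
Next Tuesday: Dec 5 2006.
Next Monday: Dec 11 2006.

Dec 11 2006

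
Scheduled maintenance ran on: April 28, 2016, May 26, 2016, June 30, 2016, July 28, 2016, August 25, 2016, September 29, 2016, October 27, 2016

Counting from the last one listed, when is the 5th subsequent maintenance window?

March 30, 2017

All Thursdays; the gaps (28, 35, 28, 28, 35, 28) vary with month length.
This is the last Thursday of each month.
November 2016 ends with Thursday November 24, 2016.
Last Thursday of December 2016: December 29, 2016.
Last Thursday of January 2017: January 26, 2017.
Last Thursday of February 2017: February 23, 2017.
Last Thursday of March 2017: March 30, 2017.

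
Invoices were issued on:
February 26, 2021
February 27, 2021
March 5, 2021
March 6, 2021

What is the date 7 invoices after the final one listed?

Every event lands on a Friday or Saturday (gaps cycle 1, 6, 1).
So the schedule is: every Friday and Saturday.
The following Friday is March 12, 2021.
Next Saturday: March 13, 2021.
Next Friday: March 19, 2021.
Next Saturday: March 20, 2021.
The following Friday is March 26, 2021.
The following Saturday is March 27, 2021.
The following Friday is April 2, 2021.

April 2, 2021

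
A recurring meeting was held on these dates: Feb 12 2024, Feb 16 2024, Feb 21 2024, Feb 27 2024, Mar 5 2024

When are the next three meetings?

Gaps: 4, 5, 6, 7 days — each gap is 1 larger than the previous one.
Next gap: 8 days. Mar 5 2024 + 8 days = Mar 13 2024.
Next gap: 9 days. Mar 13 2024 + 9 days = Mar 22 2024.
Next gap: 10 days. Mar 22 2024 + 10 days = Apr 1 2024.

Mar 13 2024, Mar 22 2024, Apr 1 2024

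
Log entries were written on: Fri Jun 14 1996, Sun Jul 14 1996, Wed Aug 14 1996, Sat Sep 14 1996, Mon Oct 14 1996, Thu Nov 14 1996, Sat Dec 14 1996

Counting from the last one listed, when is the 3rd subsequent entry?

Fri Mar 14 1997

The day-of-month is always 14 (30, 31, 31, 30, 31, 30 days between events).
So this recurs on the 14th of each month.
Next: January 1997 → Tue Jan 14 1997.
Next: February 1997 → Fri Feb 14 1997.
March 1997: Fri Mar 14 1997.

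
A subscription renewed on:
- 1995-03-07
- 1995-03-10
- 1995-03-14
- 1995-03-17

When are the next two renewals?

Gaps: 3, 4, 3 days — not constant, but cyclic with period 2.
The events fall on every Tuesday and Friday.
Next Tuesday: 1995-03-21.
Next Friday: 1995-03-24.

1995-03-21, 1995-03-24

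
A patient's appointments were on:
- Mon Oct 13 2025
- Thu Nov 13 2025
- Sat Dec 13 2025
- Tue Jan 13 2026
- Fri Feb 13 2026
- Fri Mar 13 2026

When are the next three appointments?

Mon Apr 13 2026, Wed May 13 2026, Sat Jun 13 2026

Gaps: 31, 30, 31, 31, 28 days — not constant. Every event is on the 13th of the month.
Pattern: the 13th of each month.
Next: April 2026 → Mon Apr 13 2026.
May 2026: Wed May 13 2026.
June 2026: Sat Jun 13 2026.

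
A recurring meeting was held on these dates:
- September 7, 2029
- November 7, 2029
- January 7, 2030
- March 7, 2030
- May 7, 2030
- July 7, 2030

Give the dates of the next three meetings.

September 7, 2030; November 7, 2030; January 7, 2031

Gaps: 61, 61, 59, 61, 61 days — not constant. Every event is on the 7th of the month.
Pattern: the 7th of every 2 months.
September 2030: September 7, 2030.
November 2030: November 7, 2030.
January 2031: January 7, 2031.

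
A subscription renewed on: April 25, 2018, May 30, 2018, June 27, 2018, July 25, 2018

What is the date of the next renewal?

August 29, 2018

All Wednesdays; the gaps (35, 28, 28) vary with month length.
This is the last Wednesday of each month.
Last Wednesday of August 2018: August 29, 2018.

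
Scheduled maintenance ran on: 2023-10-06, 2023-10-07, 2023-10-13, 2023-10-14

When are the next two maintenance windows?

2023-10-20, 2023-10-21

Every event lands on a Friday or Saturday (gaps cycle 1, 6, 1).
So the schedule is: every Friday and Saturday.
Next Friday: 2023-10-20.
Next Saturday: 2023-10-21.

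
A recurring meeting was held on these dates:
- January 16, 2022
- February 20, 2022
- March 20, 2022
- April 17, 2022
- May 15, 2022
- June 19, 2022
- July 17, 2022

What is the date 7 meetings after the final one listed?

All dates are Sundays, 35, 28, 28, 28, 35, 28 days apart.
Specifically, the 3rd Sunday of each month.
August 2022 — 3rd Sunday is August 21, 2022.
3rd Sunday of September 2022: September 18, 2022.
October 2022 — 3rd Sunday is October 16, 2022.
November 2022 — 3rd Sunday is November 20, 2022.
3rd Sunday of December 2022: December 18, 2022.
January 2023 — 3rd Sunday is January 15, 2023.
February 2023 — 3rd Sunday is February 19, 2023.

February 19, 2023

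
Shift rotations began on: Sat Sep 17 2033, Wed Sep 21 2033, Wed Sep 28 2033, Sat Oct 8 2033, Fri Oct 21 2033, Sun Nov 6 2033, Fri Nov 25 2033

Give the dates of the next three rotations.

The spacing grows by 3 each time: 4, 7, 10, 13, 16, 19 days.
Next gap: 22 days. Fri Nov 25 2033 + 22 days = Sat Dec 17 2033.
Next gap: 25 days. Sat Dec 17 2033 + 25 days = Wed Jan 11 2034.
Next gap: 28 days. Wed Jan 11 2034 + 28 days = Wed Feb 8 2034.

Sat Dec 17 2033, Wed Jan 11 2034, Wed Feb 8 2034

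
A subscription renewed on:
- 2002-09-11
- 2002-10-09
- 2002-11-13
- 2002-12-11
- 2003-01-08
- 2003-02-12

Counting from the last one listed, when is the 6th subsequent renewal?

Gaps: 28, 35, 28, 28, 35 days — a mix of 28 and 35. Every date is a Wednesday.
Each is the 2nd Wednesday of its month.
March 2003 — 2nd Wednesday is 2003-03-12.
April 2003 — 2nd Wednesday is 2003-04-09.
2nd Wednesday of May 2003: 2003-05-14.
June 2003 — 2nd Wednesday is 2003-06-11.
July 2003 — 2nd Wednesday is 2003-07-09.
2nd Wednesday of August 2003: 2003-08-13.

2003-08-13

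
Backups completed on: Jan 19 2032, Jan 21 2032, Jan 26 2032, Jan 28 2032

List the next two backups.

Every event lands on a Monday or Wednesday (gaps cycle 2, 5, 2).
So the schedule is: every Monday and Wednesday.
The following Monday is Feb 2 2032.
The following Wednesday is Feb 4 2032.

Feb 2 2032, Feb 4 2032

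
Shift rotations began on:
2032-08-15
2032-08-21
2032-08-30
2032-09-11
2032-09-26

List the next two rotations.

The spacing grows by 3 each time: 6, 9, 12, 15 days.
Next gap: 18 days. 2032-09-26 + 18 days = 2032-10-14.
Next gap: 21 days. 2032-10-14 + 21 days = 2032-11-04.

2032-10-14, 2032-11-04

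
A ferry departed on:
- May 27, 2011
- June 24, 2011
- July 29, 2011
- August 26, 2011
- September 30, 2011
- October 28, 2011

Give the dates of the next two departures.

November 25, 2011; December 30, 2011

All Fridays; the gaps (28, 35, 28, 35, 28) vary with month length.
This is the last Friday of each month.
November 2011 ends with Friday November 25, 2011.
Last Friday of December 2011: December 30, 2011.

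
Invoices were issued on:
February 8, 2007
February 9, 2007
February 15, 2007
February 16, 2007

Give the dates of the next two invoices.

February 22, 2007; February 23, 2007

The gap pattern 1, 6, 1 repeats every 2 events.
These are the Thursdays and Fridays of each week.
The following Thursday is February 22, 2007.
The following Friday is February 23, 2007.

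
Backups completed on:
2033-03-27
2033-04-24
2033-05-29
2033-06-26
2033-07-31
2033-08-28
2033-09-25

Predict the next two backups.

2033-10-30, 2033-11-27

These are Sundays with 28, 35, 28, 35, 28, 28-day gaps.
Each is the final Sunday of its month — 2033-05-29 is past the 28th, so '4th Sunday' doesn't fit.
Last Sunday of October 2033: 2033-10-30.
November 2033 ends with Sunday 2033-11-27.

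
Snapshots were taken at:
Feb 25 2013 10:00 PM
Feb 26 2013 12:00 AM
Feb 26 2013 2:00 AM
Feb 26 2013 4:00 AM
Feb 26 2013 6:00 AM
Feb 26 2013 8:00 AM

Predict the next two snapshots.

Feb 26 2013 10:00 AM, Feb 26 2013 12:00 PM

Gaps: 2, 2, 2, 2, 2 hours — each event is 2 hours after the previous one.
Feb 26 2013 8:00 AM + 2 h = Feb 26 2013 10:00 AM.
Feb 26 2013 10:00 AM + 2 h = Feb 26 2013 12:00 PM.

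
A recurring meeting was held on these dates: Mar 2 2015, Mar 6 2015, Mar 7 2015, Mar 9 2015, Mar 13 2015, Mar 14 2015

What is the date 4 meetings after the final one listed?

Mar 23 2015

The gap pattern 4, 1, 2, 4, 1 repeats every 3 events.
These are the Mondays, Fridays and Saturdays of each week.
The following Monday is Mar 16 2015.
Next Friday: Mar 20 2015.
Next Saturday: Mar 21 2015.
The following Monday is Mar 23 2015.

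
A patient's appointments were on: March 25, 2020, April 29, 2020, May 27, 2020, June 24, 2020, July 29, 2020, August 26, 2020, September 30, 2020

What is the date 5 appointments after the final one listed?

These are Wednesdays with 35, 28, 28, 35, 28, 35-day gaps.
Each is the final Wednesday of its month — April 29, 2020 is past the 28th, so '4th Wednesday' doesn't fit.
Last Wednesday of October 2020: October 28, 2020.
Last Wednesday of November 2020: November 25, 2020.
Last Wednesday of December 2020: December 30, 2020.
January 2021 ends with Wednesday January 27, 2021.
Last Wednesday of February 2021: February 24, 2021.

February 24, 2021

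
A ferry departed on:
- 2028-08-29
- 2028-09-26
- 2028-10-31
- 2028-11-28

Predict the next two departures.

Every date is a Tuesday; gaps 28, 35, 28 days.
Each is the last Tuesday of its month (at least one falls on the 29th or later, ruling out '4th Tuesday').
December 2028 ends with Tuesday 2028-12-26.
Last Tuesday of January 2029: 2029-01-30.

2028-12-26, 2029-01-30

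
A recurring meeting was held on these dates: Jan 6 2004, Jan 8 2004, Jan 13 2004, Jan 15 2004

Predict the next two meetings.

Jan 20 2004, Jan 22 2004

Every event lands on a Tuesday or Thursday (gaps cycle 2, 5, 2).
So the schedule is: every Tuesday and Thursday.
Next Tuesday: Jan 20 2004.
The following Thursday is Jan 22 2004.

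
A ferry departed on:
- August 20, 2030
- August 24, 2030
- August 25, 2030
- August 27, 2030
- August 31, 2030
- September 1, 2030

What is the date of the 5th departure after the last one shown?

The gap pattern 4, 1, 2, 4, 1 repeats every 3 events.
These are the Tuesdays, Saturdays and Sundays of each week.
The following Tuesday is September 3, 2030.
The following Saturday is September 7, 2030.
Next Sunday: September 8, 2030.
Next Tuesday: September 10, 2030.
Next Saturday: September 14, 2030.

September 14, 2030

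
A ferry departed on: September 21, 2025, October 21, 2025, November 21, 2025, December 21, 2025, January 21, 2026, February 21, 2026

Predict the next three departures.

March 21, 2026; April 21, 2026; May 21, 2026

Each date is the 21st; the gaps (30, 31, 30, 31, 31) track the month lengths.
The rule is the 21st of each month.
Next: March 2026 → March 21, 2026.
Next: April 2026 → April 21, 2026.
May 2026: May 21, 2026.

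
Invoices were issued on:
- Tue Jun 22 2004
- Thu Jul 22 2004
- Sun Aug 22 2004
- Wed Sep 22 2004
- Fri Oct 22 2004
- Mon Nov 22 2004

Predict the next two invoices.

Gaps: 30, 31, 31, 30, 31 days — not constant. Every event is on the 22nd of the month.
Pattern: the 22nd of each month.
Next: December 2004 → Wed Dec 22 2004.
January 2005: Sat Jan 22 2005.

Wed Dec 22 2004, Sat Jan 22 2005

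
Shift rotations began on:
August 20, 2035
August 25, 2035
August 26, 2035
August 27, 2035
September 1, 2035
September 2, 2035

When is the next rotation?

September 3, 2035

Gaps: 5, 1, 1, 5, 1 days — not constant, but cyclic with period 3.
The events fall on every Monday, Saturday and Sunday.
The following Monday is September 3, 2035.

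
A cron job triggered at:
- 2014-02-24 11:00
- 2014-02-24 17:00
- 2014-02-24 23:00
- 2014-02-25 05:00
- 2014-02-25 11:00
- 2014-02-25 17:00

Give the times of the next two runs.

2014-02-25 23:00, 2014-02-26 05:00

The interval is a steady 6 hours (6, 6, 6, 6, 6).
2014-02-25 17:00 + 6 h = 2014-02-25 23:00.
2014-02-25 23:00 + 6 h = 2014-02-26 05:00.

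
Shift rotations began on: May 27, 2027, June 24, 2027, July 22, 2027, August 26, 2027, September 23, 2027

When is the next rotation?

These are Thursdays at 28- or 35-day spacing (28, 28, 35, 28).
The pattern: 4th Thursday of the month.
4th Thursday of October 2027: October 28, 2027.

October 28, 2027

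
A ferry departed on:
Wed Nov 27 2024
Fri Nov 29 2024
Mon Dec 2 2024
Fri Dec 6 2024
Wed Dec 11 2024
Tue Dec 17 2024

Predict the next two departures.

Gaps: 2, 3, 4, 5, 6 days — each gap is 1 larger than the previous one.
Next gap: 7 days. Tue Dec 17 2024 + 7 days = Tue Dec 24 2024.
Next gap: 8 days. Tue Dec 24 2024 + 8 days = Wed Jan 1 2025.

Tue Dec 24 2024, Wed Jan 1 2025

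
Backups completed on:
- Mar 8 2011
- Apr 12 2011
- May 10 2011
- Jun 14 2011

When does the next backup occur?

These are Tuesdays at 28- or 35-day spacing (35, 28, 35).
The pattern: 2nd Tuesday of the month.
July 2011 — 2nd Tuesday is Jul 12 2011.

Jul 12 2011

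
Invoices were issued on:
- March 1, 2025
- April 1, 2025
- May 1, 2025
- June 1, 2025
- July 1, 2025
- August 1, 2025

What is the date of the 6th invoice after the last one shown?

February 1, 2026

Gaps: 31, 30, 31, 30, 31 days — not constant. Every event is on the 1st of the month.
Pattern: the 1st of each month.
September 2025: September 1, 2025.
October 2025: October 1, 2025.
Next: November 2025 → November 1, 2025.
Next: December 2025 → December 1, 2025.
Next: January 2026 → January 1, 2026.
Next: February 2026 → February 1, 2026.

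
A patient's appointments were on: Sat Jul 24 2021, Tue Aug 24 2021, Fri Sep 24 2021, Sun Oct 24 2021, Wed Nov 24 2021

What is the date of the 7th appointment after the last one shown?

Fri Jun 24 2022

Each date is the 24th; the gaps (31, 31, 30, 31) track the month lengths.
The rule is the 24th of each month.
Next: December 2021 → Fri Dec 24 2021.
Next: January 2022 → Mon Jan 24 2022.
February 2022: Thu Feb 24 2022.
March 2022: Thu Mar 24 2022.
April 2022: Sun Apr 24 2022.
Next: May 2022 → Tue May 24 2022.
June 2022: Fri Jun 24 2022.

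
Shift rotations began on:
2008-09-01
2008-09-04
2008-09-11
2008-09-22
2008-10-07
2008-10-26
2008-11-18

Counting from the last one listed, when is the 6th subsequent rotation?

2009-06-28

Intervals are 3, 7, 11, 15, 19, 23 days — an arithmetic progression with common difference 4.
Next gap: 27 days. 2008-11-18 + 27 days = 2008-12-15.
Next gap: 31 days. 2008-12-15 + 31 days = 2009-01-15.
Next gap: 35 days. 2009-01-15 + 35 days = 2009-02-19.
Next gap: 39 days. 2009-02-19 + 39 days = 2009-03-30.
Next gap: 43 days. 2009-03-30 + 43 days = 2009-05-12.
Next gap: 47 days. 2009-05-12 + 47 days = 2009-06-28.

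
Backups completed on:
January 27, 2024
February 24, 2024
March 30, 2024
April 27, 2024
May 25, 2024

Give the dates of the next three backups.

Every date is a Saturday; gaps 28, 35, 28, 28 days.
Each is the last Saturday of its month (at least one falls on the 29th or later, ruling out '4th Saturday').
June 2024 ends with Saturday June 29, 2024.
Last Saturday of July 2024: July 27, 2024.
August 2024 ends with Saturday August 31, 2024.

June 29, 2024; July 27, 2024; August 31, 2024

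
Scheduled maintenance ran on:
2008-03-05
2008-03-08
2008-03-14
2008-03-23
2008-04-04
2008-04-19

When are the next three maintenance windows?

2008-05-07, 2008-05-28, 2008-06-21

Intervals are 3, 6, 9, 12, 15 days — an arithmetic progression with common difference 3.
Next gap: 18 days. 2008-04-19 + 18 days = 2008-05-07.
Next gap: 21 days. 2008-05-07 + 21 days = 2008-05-28.
Next gap: 24 days. 2008-05-28 + 24 days = 2008-06-21.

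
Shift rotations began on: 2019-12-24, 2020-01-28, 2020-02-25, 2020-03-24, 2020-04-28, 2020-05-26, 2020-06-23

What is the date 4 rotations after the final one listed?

2020-10-27

All dates are Tuesdays, 35, 28, 28, 35, 28, 28 days apart.
Specifically, the 4th Tuesday of each month.
July 2020 — 4th Tuesday is 2020-07-28.
August 2020 — 4th Tuesday is 2020-08-25.
September 2020 — 4th Tuesday is 2020-09-22.
4th Tuesday of October 2020: 2020-10-27.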